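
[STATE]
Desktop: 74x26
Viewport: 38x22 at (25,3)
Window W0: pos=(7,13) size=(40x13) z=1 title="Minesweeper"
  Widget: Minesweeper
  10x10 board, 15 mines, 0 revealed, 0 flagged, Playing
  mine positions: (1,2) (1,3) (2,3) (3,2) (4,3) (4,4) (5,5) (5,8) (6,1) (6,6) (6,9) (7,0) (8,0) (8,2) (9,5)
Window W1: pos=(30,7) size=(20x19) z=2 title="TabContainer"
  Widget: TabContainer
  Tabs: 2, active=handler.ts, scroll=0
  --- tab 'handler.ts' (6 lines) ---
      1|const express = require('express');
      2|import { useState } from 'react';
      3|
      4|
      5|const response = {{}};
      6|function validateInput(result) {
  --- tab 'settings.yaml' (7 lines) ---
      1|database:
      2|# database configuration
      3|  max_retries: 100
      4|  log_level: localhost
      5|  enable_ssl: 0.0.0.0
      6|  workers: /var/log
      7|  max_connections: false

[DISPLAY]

                                      
                                      
                                      
                                      
     ┏━━━━━━━━━━━━━━━━━━┓             
     ┃ TabContainer     ┃             
     ┠──────────────────┨             
     ┃[handler.ts]│ sett┃             
     ┃──────────────────┃             
     ┃const express = re┃             
━━━━━┃import { useState ┃             
     ┃                  ┃             
─────┃                  ┃             
     ┃const response = {┃             
     ┃function validateI┃             
     ┃                  ┃             
     ┃                  ┃             
     ┃                  ┃             
     ┃                  ┃             
     ┃                  ┃             
     ┃                  ┃             
     ┃                  ┃             


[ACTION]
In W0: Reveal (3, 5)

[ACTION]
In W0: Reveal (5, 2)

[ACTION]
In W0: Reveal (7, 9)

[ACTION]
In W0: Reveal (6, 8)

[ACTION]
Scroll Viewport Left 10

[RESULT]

                                      
                                      
                                      
                                      
               ┏━━━━━━━━━━━━━━━━━━┓   
               ┃ TabContainer     ┃   
               ┠──────────────────┨   
               ┃[handler.ts]│ sett┃   
               ┃──────────────────┃   
               ┃const express = re┃   
━━━━━━━━━━━━━━━┃import { useState ┃   
eeper          ┃                  ┃   
───────────────┃                  ┃   
■■■            ┃const response = {┃   
■■■            ┃function validateI┃   
■■■            ┃                  ┃   
■■■            ┃                  ┃   
■■■            ┃                  ┃   
■■■            ┃                  ┃   
■2■            ┃                  ┃   
■■1            ┃                  ┃   
■■■            ┃                  ┃   


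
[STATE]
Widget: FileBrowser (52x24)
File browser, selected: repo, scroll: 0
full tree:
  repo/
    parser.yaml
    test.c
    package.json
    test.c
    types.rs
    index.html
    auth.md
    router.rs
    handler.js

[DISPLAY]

> [-] repo/                                         
    parser.yaml                                     
    test.c                                          
    package.json                                    
    test.c                                          
    types.rs                                        
    index.html                                      
    auth.md                                         
    router.rs                                       
    handler.js                                      
                                                    
                                                    
                                                    
                                                    
                                                    
                                                    
                                                    
                                                    
                                                    
                                                    
                                                    
                                                    
                                                    
                                                    


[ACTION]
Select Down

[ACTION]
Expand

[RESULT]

  [-] repo/                                         
  > parser.yaml                                     
    test.c                                          
    package.json                                    
    test.c                                          
    types.rs                                        
    index.html                                      
    auth.md                                         
    router.rs                                       
    handler.js                                      
                                                    
                                                    
                                                    
                                                    
                                                    
                                                    
                                                    
                                                    
                                                    
                                                    
                                                    
                                                    
                                                    
                                                    


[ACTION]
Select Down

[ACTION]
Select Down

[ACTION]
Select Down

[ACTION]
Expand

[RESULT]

  [-] repo/                                         
    parser.yaml                                     
    test.c                                          
    package.json                                    
  > test.c                                          
    types.rs                                        
    index.html                                      
    auth.md                                         
    router.rs                                       
    handler.js                                      
                                                    
                                                    
                                                    
                                                    
                                                    
                                                    
                                                    
                                                    
                                                    
                                                    
                                                    
                                                    
                                                    
                                                    


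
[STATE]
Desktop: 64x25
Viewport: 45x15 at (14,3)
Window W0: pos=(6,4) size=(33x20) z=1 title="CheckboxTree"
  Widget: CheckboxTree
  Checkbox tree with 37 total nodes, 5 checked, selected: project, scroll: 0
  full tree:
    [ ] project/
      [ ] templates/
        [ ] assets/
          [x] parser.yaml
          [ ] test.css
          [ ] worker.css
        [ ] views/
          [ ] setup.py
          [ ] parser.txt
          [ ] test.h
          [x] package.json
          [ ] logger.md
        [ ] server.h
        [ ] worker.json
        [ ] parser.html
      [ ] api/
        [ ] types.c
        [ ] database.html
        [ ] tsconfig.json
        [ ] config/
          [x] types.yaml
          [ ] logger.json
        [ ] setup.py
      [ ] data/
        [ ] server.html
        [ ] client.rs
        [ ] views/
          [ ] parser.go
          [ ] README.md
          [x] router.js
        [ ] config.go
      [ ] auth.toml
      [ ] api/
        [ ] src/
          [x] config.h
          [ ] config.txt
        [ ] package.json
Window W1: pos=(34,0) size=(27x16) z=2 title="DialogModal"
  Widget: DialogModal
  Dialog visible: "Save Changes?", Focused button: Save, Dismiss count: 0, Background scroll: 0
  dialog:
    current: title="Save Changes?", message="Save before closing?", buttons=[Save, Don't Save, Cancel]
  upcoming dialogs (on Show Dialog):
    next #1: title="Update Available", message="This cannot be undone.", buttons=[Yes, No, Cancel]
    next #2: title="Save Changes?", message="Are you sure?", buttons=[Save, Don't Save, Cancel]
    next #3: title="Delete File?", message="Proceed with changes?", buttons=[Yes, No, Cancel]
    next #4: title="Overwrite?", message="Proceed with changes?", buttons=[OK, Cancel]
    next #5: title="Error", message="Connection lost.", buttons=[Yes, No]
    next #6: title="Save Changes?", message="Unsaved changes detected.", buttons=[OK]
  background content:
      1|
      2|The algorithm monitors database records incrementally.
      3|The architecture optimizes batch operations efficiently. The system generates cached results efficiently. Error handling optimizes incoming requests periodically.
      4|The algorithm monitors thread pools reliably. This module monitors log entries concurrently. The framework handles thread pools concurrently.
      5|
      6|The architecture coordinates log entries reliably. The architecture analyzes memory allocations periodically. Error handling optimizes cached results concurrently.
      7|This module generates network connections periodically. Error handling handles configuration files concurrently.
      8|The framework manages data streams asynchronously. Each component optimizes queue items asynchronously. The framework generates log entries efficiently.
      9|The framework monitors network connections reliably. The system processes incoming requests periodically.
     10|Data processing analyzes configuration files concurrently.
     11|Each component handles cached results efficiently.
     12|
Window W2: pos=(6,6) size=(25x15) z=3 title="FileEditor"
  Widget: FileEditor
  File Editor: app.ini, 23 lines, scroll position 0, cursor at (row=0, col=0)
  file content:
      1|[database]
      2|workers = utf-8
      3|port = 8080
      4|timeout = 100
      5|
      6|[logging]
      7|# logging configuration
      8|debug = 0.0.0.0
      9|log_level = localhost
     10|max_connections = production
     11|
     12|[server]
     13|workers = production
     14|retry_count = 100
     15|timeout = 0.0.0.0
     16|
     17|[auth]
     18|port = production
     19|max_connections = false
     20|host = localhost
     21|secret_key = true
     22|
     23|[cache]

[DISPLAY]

                    ┃                        
━━━━━━━━━━━━━━━━━━━━┃The algorithm monitors d
oxTree              ┃The architecture optimiz
━━━━━━━━━━━━━━━━┓───┃Th┌───────────────────┐t
itor            ┃   ┃  │   Save Changes?   │ 
────────────────┨   ┃Th│Save before closing│n
se]            ▲┃   ┃Th│[Save]  Don't Save │e
 = utf-8       █┃   ┃Th└───────────────────┘a
8080           ░┃   ┃The framework monitors n
 = 100         ░┃   ┃Data processing analyzes
               ░┃   ┃Each component handles c
g]             ░┃   ┃                        
ng configuratio░┃   ┗━━━━━━━━━━━━━━━━━━━━━━━━
 0.0.0.0       ░┃       ┃                    
el = localhost ░┃       ┃                    


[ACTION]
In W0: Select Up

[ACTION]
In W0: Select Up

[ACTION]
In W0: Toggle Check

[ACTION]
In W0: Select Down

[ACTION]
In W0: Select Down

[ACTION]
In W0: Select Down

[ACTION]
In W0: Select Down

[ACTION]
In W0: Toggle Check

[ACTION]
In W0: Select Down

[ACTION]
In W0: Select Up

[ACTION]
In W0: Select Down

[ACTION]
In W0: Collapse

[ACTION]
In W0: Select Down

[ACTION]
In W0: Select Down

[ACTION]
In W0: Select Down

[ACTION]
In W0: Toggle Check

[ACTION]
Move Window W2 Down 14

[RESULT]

                    ┃                        
━━━━━━━━━━━━━━━━━━━━┃The algorithm monitors d
oxTree              ┃The architecture optimiz
────────────────────┃Th┌───────────────────┐t
oject/              ┃  │   Save Changes?   │ 
templates/          ┃Th│Save before closing│n
] assets/           ┃Th│[Save]  Don't Save │e
━━━━━━━━━━━━━━━━┓   ┃Th└───────────────────┘a
itor            ┃   ┃The framework monitors n
────────────────┨   ┃Data processing analyzes
se]            ▲┃   ┃Each component handles c
 = utf-8       █┃   ┃                        
8080           ░┃   ┗━━━━━━━━━━━━━━━━━━━━━━━━
 = 100         ░┃       ┃                    
               ░┃       ┃                    


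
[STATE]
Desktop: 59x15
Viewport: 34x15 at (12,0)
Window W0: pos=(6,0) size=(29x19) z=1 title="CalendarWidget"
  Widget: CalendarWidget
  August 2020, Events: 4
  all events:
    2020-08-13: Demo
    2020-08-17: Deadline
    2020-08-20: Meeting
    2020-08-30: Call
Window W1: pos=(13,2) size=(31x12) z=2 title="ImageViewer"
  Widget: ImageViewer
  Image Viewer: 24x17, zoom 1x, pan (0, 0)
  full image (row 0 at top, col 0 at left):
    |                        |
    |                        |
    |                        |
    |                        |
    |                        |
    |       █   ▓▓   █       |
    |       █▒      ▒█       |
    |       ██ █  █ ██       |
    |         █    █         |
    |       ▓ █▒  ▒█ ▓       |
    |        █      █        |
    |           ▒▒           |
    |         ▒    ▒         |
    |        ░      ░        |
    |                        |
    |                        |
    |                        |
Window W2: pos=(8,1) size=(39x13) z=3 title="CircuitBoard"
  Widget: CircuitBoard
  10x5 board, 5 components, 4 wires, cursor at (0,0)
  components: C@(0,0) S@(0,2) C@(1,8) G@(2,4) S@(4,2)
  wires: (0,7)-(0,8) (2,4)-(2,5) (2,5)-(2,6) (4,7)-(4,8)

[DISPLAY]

━━━━━━━━━━━━━━━━━━━━━━┓           
━━━━━━━━━━━━━━━━━━━━━━━━━━━━━━━━━━
rcuitBoard                        
──────────────────────────────────
0 1 2 3 4 5 6 7 8 9               
[C]      S                   · ─ ·
                                  
                                 C
                                  
                 G ─ · ─ ·        
                                  
                                  
                                  
━━━━━━━━━━━━━━━━━━━━━━━━━━━━━━━━━━
                      ┃           


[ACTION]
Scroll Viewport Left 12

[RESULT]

      ┏━━━━━━━━━━━━━━━━━━━━━━━━━━━
      ┃ ┏━━━━━━━━━━━━━━━━━━━━━━━━━
      ┠─┃ CircuitBoard            
      ┃ ┠─────────────────────────
      ┃M┃   0 1 2 3 4 5 6 7 8 9   
      ┃ ┃0  [C]      S            
      ┃ ┃                         
      ┃1┃1                        
      ┃1┃                         
      ┃2┃2                   G ─ ·
      ┃3┃                         
      ┃ ┃3                        
      ┃ ┃                         
      ┃ ┗━━━━━━━━━━━━━━━━━━━━━━━━━
      ┃                           


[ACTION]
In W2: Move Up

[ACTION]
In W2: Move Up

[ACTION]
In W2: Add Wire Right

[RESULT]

      ┏━━━━━━━━━━━━━━━━━━━━━━━━━━━
      ┃ ┏━━━━━━━━━━━━━━━━━━━━━━━━━
      ┠─┃ CircuitBoard            
      ┃ ┠─────────────────────────
      ┃M┃   0 1 2 3 4 5 6 7 8 9   
      ┃ ┃0  [C]─ ·   S            
      ┃ ┃                         
      ┃1┃1                        
      ┃1┃                         
      ┃2┃2                   G ─ ·
      ┃3┃                         
      ┃ ┃3                        
      ┃ ┃                         
      ┃ ┗━━━━━━━━━━━━━━━━━━━━━━━━━
      ┃                           


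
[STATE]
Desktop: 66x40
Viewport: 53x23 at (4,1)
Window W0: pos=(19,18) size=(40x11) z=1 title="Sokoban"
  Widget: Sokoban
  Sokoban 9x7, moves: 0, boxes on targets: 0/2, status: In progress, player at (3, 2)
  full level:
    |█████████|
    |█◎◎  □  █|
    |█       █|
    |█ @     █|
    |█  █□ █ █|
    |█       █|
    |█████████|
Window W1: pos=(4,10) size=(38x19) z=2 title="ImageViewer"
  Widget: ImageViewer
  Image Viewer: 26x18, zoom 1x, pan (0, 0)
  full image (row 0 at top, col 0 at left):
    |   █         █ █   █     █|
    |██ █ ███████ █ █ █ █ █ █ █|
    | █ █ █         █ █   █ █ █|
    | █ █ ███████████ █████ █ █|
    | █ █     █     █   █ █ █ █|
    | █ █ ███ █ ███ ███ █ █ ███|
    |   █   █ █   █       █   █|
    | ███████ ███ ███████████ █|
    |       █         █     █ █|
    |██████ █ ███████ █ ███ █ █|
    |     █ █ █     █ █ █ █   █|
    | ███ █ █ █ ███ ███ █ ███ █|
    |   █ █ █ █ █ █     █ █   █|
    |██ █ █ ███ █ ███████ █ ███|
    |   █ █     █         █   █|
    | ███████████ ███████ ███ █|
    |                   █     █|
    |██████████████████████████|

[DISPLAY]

                                                     
                                                     
                                                     
                                                     
                                                     
                                                     
                                                     
                                                     
                                                     
┏━━━━━━━━━━━━━━━━━━━━━━━━━━━━━━━━━━━━┓               
┃ ImageViewer                        ┃               
┠────────────────────────────────────┨               
┃   █         █ █   █     █          ┃               
┃██ █ ███████ █ █ █ █ █ █ █          ┃               
┃ █ █ █         █ █   █ █ █          ┃               
┃ █ █ ███████████ █████ █ █          ┃               
┃ █ █     █     █   █ █ █ █          ┃               
┃ █ █ ███ █ ███ ███ █ █ ███          ┃━━━━━━━━━━━━━━━
┃   █   █ █   █       █   █          ┃               
┃ ███████ ███ ███████████ █          ┃───────────────
┃       █         █     █ █          ┃               
┃██████ █ ███████ █ ███ █ █          ┃               
┃     █ █ █     █ █ █ █   █          ┃               


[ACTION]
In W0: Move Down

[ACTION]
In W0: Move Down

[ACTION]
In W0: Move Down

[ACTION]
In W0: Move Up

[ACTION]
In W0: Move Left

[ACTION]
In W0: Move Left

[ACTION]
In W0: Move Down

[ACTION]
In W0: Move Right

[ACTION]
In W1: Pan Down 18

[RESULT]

                                                     
                                                     
                                                     
                                                     
                                                     
                                                     
                                                     
                                                     
                                                     
┏━━━━━━━━━━━━━━━━━━━━━━━━━━━━━━━━━━━━┓               
┃ ImageViewer                        ┃               
┠────────────────────────────────────┨               
┃                                    ┃               
┃                                    ┃               
┃                                    ┃               
┃                                    ┃               
┃                                    ┃               
┃                                    ┃━━━━━━━━━━━━━━━
┃                                    ┃               
┃                                    ┃───────────────
┃                                    ┃               
┃                                    ┃               
┃                                    ┃               


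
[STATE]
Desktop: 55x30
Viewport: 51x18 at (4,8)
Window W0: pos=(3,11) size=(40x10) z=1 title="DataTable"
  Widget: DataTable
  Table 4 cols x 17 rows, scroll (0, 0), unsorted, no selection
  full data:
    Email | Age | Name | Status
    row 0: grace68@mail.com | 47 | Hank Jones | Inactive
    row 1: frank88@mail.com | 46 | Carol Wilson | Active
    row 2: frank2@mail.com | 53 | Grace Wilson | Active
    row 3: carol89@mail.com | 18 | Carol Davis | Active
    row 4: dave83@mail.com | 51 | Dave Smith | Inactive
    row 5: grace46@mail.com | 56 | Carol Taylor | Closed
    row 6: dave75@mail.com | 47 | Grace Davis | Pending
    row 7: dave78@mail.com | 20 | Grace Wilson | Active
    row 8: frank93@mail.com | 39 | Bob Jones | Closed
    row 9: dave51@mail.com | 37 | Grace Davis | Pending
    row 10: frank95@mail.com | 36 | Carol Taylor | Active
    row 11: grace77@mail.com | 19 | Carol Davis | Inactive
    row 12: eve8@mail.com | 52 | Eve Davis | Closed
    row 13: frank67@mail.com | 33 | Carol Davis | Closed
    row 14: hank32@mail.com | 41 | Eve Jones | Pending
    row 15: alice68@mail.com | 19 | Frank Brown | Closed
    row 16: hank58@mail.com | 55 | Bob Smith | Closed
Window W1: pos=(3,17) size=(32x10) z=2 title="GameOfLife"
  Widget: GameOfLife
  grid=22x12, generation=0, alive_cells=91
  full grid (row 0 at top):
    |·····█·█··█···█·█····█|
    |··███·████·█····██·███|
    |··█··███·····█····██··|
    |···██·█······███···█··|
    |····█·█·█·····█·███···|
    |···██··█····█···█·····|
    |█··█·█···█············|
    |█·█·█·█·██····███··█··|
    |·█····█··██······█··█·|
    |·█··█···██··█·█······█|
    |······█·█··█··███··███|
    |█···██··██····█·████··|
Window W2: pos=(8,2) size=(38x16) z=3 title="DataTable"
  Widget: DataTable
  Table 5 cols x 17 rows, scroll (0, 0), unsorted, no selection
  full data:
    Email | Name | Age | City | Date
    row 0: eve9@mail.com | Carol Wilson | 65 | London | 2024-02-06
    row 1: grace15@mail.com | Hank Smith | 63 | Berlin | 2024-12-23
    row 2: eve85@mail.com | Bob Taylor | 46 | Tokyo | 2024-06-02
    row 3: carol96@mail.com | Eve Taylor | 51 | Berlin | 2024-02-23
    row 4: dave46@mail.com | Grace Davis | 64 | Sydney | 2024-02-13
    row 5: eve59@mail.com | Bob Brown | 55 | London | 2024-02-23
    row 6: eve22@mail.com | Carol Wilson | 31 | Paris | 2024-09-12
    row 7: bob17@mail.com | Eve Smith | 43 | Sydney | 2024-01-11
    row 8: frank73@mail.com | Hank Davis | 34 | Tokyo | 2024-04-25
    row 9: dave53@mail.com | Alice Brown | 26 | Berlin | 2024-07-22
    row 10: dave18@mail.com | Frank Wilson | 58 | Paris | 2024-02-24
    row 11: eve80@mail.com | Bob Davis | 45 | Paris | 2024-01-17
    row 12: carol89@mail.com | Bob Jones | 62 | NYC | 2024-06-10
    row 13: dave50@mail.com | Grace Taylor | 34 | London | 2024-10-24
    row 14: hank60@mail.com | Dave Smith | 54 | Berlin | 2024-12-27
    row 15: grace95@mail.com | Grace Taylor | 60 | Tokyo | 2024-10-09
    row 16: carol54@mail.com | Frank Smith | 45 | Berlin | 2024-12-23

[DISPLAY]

    ┃grace15@mail.com│Hank Smith  │63 │Be┃         
    ┃eve85@mail.com  │Bob Taylor  │46 │To┃         
    ┃carol96@mail.com│Eve Taylor  │51 │Be┃         
━━━━┃dave46@mail.com │Grace Davis │64 │Sy┃         
 Dat┃eve59@mail.com  │Bob Brown   │55 │Lo┃         
────┃eve22@mail.com  │Carol Wilson│31 │Pa┃         
Emai┃bob17@mail.com  │Eve Smith   │43 │Sy┃         
────┃frank73@mail.com│Hank Davis  │34 │To┃         
grac┃dave53@mail.com │Alice Brown │26 │Be┃         
━━━━┗━━━━━━━━━━━━━━━━━━━━━━━━━━━━━━━━━━━━┛         
 GameOfLife                   ┃on│Acti┃            
──────────────────────────────┨s │Acti┃            
Gen: 0                        ┃━━━━━━━┛            
···██·█······███···█··        ┃                    
····█·█·█·····█·███···        ┃                    
···██··█····█···█·····        ┃                    
█··█·█···█············        ┃                    
█·█·█·█·██····███··█··        ┃                    


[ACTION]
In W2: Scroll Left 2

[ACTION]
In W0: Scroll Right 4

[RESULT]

    ┃grace15@mail.com│Hank Smith  │63 │Be┃         
    ┃eve85@mail.com  │Bob Taylor  │46 │To┃         
    ┃carol96@mail.com│Eve Taylor  │51 │Be┃         
━━━━┃dave46@mail.com │Grace Davis │64 │Sy┃         
 Dat┃eve59@mail.com  │Bob Brown   │55 │Lo┃         
────┃eve22@mail.com  │Carol Wilson│31 │Pa┃         
l   ┃bob17@mail.com  │Eve Smith   │43 │Sy┃         
────┃frank73@mail.com│Hank Davis  │34 │To┃         
e68@┃dave53@mail.com │Alice Brown │26 │Be┃         
━━━━┗━━━━━━━━━━━━━━━━━━━━━━━━━━━━━━━━━━━━┛         
 GameOfLife                   ┃ctive  ┃            
──────────────────────────────┨ctive  ┃            
Gen: 0                        ┃━━━━━━━┛            
···██·█······███···█··        ┃                    
····█·█·█·····█·███···        ┃                    
···██··█····█···█·····        ┃                    
█··█·█···█············        ┃                    
█·█·█·█·██····███··█··        ┃                    


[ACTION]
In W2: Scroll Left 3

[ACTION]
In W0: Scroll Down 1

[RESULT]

    ┃grace15@mail.com│Hank Smith  │63 │Be┃         
    ┃eve85@mail.com  │Bob Taylor  │46 │To┃         
    ┃carol96@mail.com│Eve Taylor  │51 │Be┃         
━━━━┃dave46@mail.com │Grace Davis │64 │Sy┃         
 Dat┃eve59@mail.com  │Bob Brown   │55 │Lo┃         
────┃eve22@mail.com  │Carol Wilson│31 │Pa┃         
l   ┃bob17@mail.com  │Eve Smith   │43 │Sy┃         
────┃frank73@mail.com│Hank Davis  │34 │To┃         
k88@┃dave53@mail.com │Alice Brown │26 │Be┃         
━━━━┗━━━━━━━━━━━━━━━━━━━━━━━━━━━━━━━━━━━━┛         
 GameOfLife                   ┃ctive  ┃            
──────────────────────────────┨nactive┃            
Gen: 0                        ┃━━━━━━━┛            
···██·█······███···█··        ┃                    
····█·█·█·····█·███···        ┃                    
···██··█····█···█·····        ┃                    
█··█·█···█············        ┃                    
█·█·█·█·██····███··█··        ┃                    


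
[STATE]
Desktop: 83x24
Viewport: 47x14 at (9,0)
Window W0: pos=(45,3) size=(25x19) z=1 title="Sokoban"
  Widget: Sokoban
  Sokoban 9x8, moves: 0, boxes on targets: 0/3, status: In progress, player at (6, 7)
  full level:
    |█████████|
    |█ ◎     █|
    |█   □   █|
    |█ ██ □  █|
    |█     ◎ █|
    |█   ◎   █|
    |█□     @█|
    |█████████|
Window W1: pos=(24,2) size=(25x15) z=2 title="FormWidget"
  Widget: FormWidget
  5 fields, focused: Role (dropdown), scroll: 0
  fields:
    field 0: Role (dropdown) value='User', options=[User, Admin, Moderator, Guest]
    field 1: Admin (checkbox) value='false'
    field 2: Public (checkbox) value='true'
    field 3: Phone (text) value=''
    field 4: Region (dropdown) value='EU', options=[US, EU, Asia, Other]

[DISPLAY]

                                               
                                               
               ┏━━━━━━━━━━━━━━━━━━━━━━━┓       
               ┃ FormWidget            ┃━━━━━━━
               ┠───────────────────────┨koban  
               ┃> Role:       [User  ▼]┃───────
               ┃  Admin:      [ ]      ┃██████ 
               ┃  Public:     [x]      ┃     █ 
               ┃  Phone:      [       ]┃ □   █ 
               ┃  Region:     [EU    ▼]┃█ □  █ 
               ┃                       ┃   ◎ █ 
               ┃                       ┃ ◎   █ 
               ┃                       ┃    @█ 
               ┃                       ┃██████ 


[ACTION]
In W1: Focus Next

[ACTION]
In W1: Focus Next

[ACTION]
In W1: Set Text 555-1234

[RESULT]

                                               
                                               
               ┏━━━━━━━━━━━━━━━━━━━━━━━┓       
               ┃ FormWidget            ┃━━━━━━━
               ┠───────────────────────┨koban  
               ┃  Role:       [User  ▼]┃───────
               ┃  Admin:      [ ]      ┃██████ 
               ┃> Public:     [x]      ┃     █ 
               ┃  Phone:      [       ]┃ □   █ 
               ┃  Region:     [EU    ▼]┃█ □  █ 
               ┃                       ┃   ◎ █ 
               ┃                       ┃ ◎   █ 
               ┃                       ┃    @█ 
               ┃                       ┃██████ 


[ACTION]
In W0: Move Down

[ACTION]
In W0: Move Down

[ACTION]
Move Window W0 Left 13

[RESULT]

                                               
                                               
               ┏━━━━━━━━━━━━━━━━━━━━━━━┓       
               ┃ FormWidget            ┃━━━━━━━
               ┠───────────────────────┨       
               ┃  Role:       [User  ▼]┃───────
               ┃  Admin:      [ ]      ┃       
               ┃> Public:     [x]      ┃       
               ┃  Phone:      [       ]┃       
               ┃  Region:     [EU    ▼]┃       
               ┃                       ┃       
               ┃                       ┃       
               ┃                       ┃       
               ┃                       ┃       


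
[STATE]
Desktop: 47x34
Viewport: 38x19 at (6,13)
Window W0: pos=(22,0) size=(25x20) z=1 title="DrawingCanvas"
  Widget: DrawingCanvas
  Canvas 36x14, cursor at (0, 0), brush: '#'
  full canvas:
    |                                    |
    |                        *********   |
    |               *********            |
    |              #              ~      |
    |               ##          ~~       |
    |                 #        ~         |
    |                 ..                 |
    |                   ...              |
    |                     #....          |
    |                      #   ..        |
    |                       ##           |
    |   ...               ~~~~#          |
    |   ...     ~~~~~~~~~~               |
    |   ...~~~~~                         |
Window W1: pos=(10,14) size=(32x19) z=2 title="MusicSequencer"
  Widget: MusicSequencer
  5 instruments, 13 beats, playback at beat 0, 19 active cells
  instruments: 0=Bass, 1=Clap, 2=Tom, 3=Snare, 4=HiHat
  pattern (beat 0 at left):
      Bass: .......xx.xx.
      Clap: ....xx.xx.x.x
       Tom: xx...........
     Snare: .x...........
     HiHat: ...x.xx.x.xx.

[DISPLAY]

                ┃                     
    ┏━━━━━━━━━━━━━━━━━━━━━━━━━━━━━━┓  
    ┃ MusicSequencer               ┃~~
    ┠──────────────────────────────┨  
    ┃      ▼123456789012           ┃  
    ┃  Bass·······██·██·           ┃  
    ┃  Clap····██·██·█·█           ┃━━
    ┃   Tom██···········           ┃  
    ┃ Snare·█···········           ┃  
    ┃ HiHat···█·██·█·██·           ┃  
    ┃                              ┃  
    ┃                              ┃  
    ┃                              ┃  
    ┃                              ┃  
    ┃                              ┃  
    ┃                              ┃  
    ┃                              ┃  
    ┃                              ┃  
    ┃                              ┃  


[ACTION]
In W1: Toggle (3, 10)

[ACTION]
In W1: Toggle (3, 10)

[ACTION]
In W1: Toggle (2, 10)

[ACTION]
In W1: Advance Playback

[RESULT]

                ┃                     
    ┏━━━━━━━━━━━━━━━━━━━━━━━━━━━━━━┓  
    ┃ MusicSequencer               ┃~~
    ┠──────────────────────────────┨  
    ┃      0▼23456789012           ┃  
    ┃  Bass·······██·██·           ┃  
    ┃  Clap····██·██·█·█           ┃━━
    ┃   Tom██········█··           ┃  
    ┃ Snare·█···········           ┃  
    ┃ HiHat···█·██·█·██·           ┃  
    ┃                              ┃  
    ┃                              ┃  
    ┃                              ┃  
    ┃                              ┃  
    ┃                              ┃  
    ┃                              ┃  
    ┃                              ┃  
    ┃                              ┃  
    ┃                              ┃  


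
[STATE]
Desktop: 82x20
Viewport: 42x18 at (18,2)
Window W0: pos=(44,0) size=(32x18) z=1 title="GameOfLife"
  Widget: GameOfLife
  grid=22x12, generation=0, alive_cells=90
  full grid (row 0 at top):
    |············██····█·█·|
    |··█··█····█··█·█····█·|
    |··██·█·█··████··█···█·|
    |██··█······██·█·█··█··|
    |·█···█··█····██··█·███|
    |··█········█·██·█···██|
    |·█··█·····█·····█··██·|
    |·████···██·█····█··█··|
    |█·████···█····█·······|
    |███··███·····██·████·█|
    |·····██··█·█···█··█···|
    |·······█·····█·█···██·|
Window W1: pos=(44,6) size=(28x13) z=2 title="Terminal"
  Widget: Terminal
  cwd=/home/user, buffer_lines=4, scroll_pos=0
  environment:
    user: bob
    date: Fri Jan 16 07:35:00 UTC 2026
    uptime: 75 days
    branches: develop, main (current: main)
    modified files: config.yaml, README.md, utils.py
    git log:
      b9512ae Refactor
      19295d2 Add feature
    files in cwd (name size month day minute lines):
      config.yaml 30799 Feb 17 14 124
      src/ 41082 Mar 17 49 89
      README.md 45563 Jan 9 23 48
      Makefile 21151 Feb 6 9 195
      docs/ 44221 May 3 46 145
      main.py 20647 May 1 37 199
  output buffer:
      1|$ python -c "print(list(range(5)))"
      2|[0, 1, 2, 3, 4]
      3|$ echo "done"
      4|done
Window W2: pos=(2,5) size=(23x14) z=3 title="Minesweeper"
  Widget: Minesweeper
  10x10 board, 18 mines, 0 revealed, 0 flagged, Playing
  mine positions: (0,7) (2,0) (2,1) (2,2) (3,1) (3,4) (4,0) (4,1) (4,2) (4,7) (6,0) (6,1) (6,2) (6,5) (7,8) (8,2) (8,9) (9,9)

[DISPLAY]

                          ┠───────────────
                          ┃Gen: 0         
                          ┃············██·
━━━━━━┓                   ┃··█··█····█··█·
      ┃                   ┏━━━━━━━━━━━━━━━
──────┨                   ┃ Terminal      
      ┃                   ┠───────────────
      ┃                   ┃$ python -c "pr
      ┃                   ┃[0, 1, 2, 3, 4]
      ┃                   ┃$ echo "done"  
      ┃                   ┃done           
      ┃                   ┃$ █            
      ┃                   ┃               
      ┃                   ┃               
      ┃                   ┃               
      ┃                   ┃               
━━━━━━┛                   ┗━━━━━━━━━━━━━━━
                                          


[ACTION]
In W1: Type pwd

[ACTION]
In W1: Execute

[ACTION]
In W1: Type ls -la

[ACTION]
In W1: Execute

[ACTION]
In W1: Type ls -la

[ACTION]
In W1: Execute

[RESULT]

                          ┠───────────────
                          ┃Gen: 0         
                          ┃············██·
━━━━━━┓                   ┃··█··█····█··█·
      ┃                   ┏━━━━━━━━━━━━━━━
──────┨                   ┃ Terminal      
      ┃                   ┠───────────────
      ┃                   ┃-rw-r--r--  1 b
      ┃                   ┃$ ls -la       
      ┃                   ┃-rw-r--r--  1 b
      ┃                   ┃drwxr-xr-x  1 b
      ┃                   ┃-rw-r--r--  1 b
      ┃                   ┃-rw-r--r--  1 b
      ┃                   ┃drwxr-xr-x  1 b
      ┃                   ┃-rw-r--r--  1 b
      ┃                   ┃$ █            
━━━━━━┛                   ┗━━━━━━━━━━━━━━━
                                          
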